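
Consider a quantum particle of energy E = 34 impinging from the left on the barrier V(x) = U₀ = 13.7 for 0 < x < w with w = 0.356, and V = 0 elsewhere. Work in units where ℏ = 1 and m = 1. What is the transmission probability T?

T = 0.962

E > U₀: inside the barrier k₂ = √(2m(E − U₀))/ℏ = 6.372, k₂w = 2.268.
T = [1 + U₀² sin²(k₂w) / (4E(E − U₀))]⁻¹ = 1/1.040 = 0.962.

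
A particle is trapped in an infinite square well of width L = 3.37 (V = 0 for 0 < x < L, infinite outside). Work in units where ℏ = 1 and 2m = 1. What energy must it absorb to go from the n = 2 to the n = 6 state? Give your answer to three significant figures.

ΔE = 27.8

E_n = n²π²ℏ²/(2mL²), so ΔE = (6² − 2²) π²ℏ²/(2mL²).
ΔE = 32 × π² / (2 × 0.5 × 3.37²) = 27.81.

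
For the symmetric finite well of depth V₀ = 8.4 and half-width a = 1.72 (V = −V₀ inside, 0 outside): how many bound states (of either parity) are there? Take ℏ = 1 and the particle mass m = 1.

The dimensionless depth is z₀ = a√(2mV₀)/ℏ = 1.72 × √(16.80) = 7.050.
A new bound state (alternating even/odd) appears each time z₀ passes a multiple of π/2, so N = ⌊2z₀/π⌋ + 1 = ⌊4.488⌋ + 1 = 5.

N = 5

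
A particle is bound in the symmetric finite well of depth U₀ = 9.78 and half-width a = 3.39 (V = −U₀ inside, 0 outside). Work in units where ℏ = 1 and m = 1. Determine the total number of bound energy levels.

The dimensionless depth is z₀ = a√(2mU₀)/ℏ = 3.39 × √(19.56) = 14.99.
A new bound state (alternating even/odd) appears each time z₀ passes a multiple of π/2, so N = ⌊2z₀/π⌋ + 1 = ⌊9.545⌋ + 1 = 10.

N = 10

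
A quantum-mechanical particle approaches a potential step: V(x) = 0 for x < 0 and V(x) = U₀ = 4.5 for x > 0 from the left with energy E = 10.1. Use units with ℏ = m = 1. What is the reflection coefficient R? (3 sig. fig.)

On each side the TISE gives plane waves with k = √(2m(E − V))/ℏ: k₁ = √(2·1·10.1) = 4.494, k₂ = √(2·1·5.6) = 3.347.
Matching ψ and ψ′ at x = 0 gives r = (k₁ − k₂)/(k₁ + k₂), so R = r² = 0.02143 and T = 1 − R = 0.9786.

R = 0.0214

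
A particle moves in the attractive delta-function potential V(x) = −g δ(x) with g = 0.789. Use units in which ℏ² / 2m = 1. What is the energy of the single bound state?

For x ≠ 0 the bound state is ψ ∝ e^{−κ|x|}; integrating the TISE across the delta gives the cusp condition 2κ = 2mg/ℏ², so κ = 0.3945.
Then E = −ℏ²κ²/(2m) = −mg²/(2ℏ²) = -0.1556.

E = -0.156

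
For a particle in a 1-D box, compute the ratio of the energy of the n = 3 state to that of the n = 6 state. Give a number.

Since E_n ∝ n², the ratio is (3/6)² = 0.25.

0.25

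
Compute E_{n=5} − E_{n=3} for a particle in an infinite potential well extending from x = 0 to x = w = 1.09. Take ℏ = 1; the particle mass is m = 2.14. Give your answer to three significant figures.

E_n = n²π²ℏ²/(2mw²), so ΔE = (5² − 3²) π²ℏ²/(2mw²).
ΔE = 16 × π² / (2 × 2.14 × 1.09²) = 31.05.

ΔE = 31.1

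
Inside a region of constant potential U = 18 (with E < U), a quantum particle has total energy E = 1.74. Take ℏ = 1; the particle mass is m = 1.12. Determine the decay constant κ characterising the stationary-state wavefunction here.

κ = 6.04

Since E < U the TISE in this region is ψ'' = κ²ψ with κ = √(2m(U − E))/ℏ.
κ = √(2 × 1.12 × 16.26) = 6.035.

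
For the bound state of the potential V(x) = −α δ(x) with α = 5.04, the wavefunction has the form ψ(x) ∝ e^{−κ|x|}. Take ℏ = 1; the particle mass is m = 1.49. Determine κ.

Integrate −(ℏ²/2m)ψ'' − αδ(x)ψ = Eψ from −ε to +ε: the ψ'' term gives ψ'(0⁺) − ψ'(0⁻) and the δ term gives −(2mα/ℏ²)ψ(0).
With ψ ∝ e^{−κ|x|} this yields −2κ = −2mα/ℏ², so κ = mα/ℏ² = 7.510.

κ = 7.51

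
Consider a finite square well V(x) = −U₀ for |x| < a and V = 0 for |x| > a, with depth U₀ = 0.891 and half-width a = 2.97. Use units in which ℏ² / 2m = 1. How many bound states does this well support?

N = 2

The dimensionless depth is z₀ = a√(2mU₀)/ℏ = 2.97 × √(0.8910) = 2.803.
A new bound state (alternating even/odd) appears each time z₀ passes a multiple of π/2, so N = ⌊2z₀/π⌋ + 1 = ⌊1.785⌋ + 1 = 2.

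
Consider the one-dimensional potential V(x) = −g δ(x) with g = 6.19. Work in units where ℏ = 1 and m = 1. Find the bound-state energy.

E = -19.2

For x ≠ 0 the bound state is ψ ∝ e^{−κ|x|}; integrating the TISE across the delta gives the cusp condition 2κ = 2mg/ℏ², so κ = 6.190.
Then E = −ℏ²κ²/(2m) = −mg²/(2ℏ²) = -19.16.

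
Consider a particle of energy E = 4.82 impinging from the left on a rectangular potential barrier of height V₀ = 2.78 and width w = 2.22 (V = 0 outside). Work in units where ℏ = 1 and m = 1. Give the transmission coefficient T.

T = 0.843

E > V₀: inside the barrier k₂ = √(2m(E − V₀))/ℏ = 2.020, k₂w = 4.484.
Matching at both interfaces gives T⁻¹ = 1 + V₀² sin²(k₂w) / [4E(E − V₀)] = 1.186, hence T = 0.843.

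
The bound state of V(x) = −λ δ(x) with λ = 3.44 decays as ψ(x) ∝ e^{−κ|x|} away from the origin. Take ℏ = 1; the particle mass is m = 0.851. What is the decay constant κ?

κ = 2.93

Integrating the TISE across x = 0 gives the cusp condition ψ'(0⁺) − ψ'(0⁻) = −(2mλ/ℏ²)ψ(0).
With ψ ∝ e^{−κ|x|} this yields −2κ = −2mλ/ℏ², so κ = mλ/ℏ² = 2.927.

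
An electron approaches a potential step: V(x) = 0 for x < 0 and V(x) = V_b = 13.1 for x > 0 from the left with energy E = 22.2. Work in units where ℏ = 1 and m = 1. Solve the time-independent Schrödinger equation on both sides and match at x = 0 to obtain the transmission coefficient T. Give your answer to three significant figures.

T = 0.952

The wavenumbers are k₁ = √(2mE)/ℏ = 6.663 on the left and k₂ = √(2m(E − V_b))/ℏ = 4.266 on the right.
Continuity of ψ and ψ′ at the step yields the reflection amplitude r = (k₁ − k₂)/(k₁ + k₂) = 0.2193; thus R = |r|² = 0.04811, T = 0.9519.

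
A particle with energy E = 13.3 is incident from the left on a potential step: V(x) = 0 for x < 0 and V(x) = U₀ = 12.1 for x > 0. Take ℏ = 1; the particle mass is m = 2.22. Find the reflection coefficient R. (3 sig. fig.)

On each side the TISE gives plane waves with k = √(2m(E − V))/ℏ: k₁ = √(2·2.22·13.3) = 7.685, k₂ = √(2·2.22·1.2) = 2.308.
Continuity of ψ and ψ′ at the step yields the reflection amplitude r = (k₁ − k₂)/(k₁ + k₂) = 0.5380; thus R = |r|² = 0.2895, T = 0.7105.

R = 0.289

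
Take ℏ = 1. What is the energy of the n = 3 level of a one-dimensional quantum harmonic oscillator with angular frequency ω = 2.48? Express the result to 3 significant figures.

E = 8.68

The oscillator eigenvalues are E_n = ℏω(n + ½), so E_3 = 2.48 × 3.5 = 8.680.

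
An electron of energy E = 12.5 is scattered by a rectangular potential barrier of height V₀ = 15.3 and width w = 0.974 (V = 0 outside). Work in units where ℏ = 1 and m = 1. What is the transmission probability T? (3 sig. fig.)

T = 0.0237

E < V₀: inside the barrier ψ ∝ e^{±κx} with κ = √(2m(V₀ − E))/ℏ = 2.366.
κw = 2.305, sinh(κw) = 4.962.
Matching ψ, ψ′ at both faces gives T = [1 + V₀² sinh²(κw) / (4E(V₀ − E))]⁻¹ = 1/42.16 = 0.0237.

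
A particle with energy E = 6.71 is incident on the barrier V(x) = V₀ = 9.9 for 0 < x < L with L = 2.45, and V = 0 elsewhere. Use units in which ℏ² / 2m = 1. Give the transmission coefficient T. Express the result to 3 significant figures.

Since E < V₀ the interior solution is evanescent with decay constant κ = √(2m(V₀ − E))/ℏ = 1.786.
κL = 4.376, sinh(κL) = 39.75.
Matching ψ, ψ′ at both faces gives T = [1 + V₀² sinh²(κL) / (4E(V₀ − E))]⁻¹ = 1/1809 = 0.000553.

T = 0.000553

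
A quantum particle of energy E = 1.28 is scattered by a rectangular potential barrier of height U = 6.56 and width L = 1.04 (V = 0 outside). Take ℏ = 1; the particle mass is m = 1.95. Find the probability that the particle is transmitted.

T = 0.000200

E < U: inside the barrier ψ ∝ e^{±κx} with κ = √(2m(U − E))/ℏ = 4.538.
κL = 4.719, sinh(κL) = 56.04.
Matching ψ, ψ′ at both faces gives T = [1 + U² sinh²(κL) / (4E(U − E))]⁻¹ = 1/5001 = 0.000200.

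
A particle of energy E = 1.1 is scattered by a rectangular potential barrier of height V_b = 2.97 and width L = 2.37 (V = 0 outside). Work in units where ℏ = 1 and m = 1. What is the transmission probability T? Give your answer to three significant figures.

T = 0.000390

E < V_b: inside the barrier ψ ∝ e^{±κx} with κ = √(2m(V_b − E))/ℏ = 1.934.
κL = 4.583, sinh(κL) = 48.92.
The exact tunnelling result is T⁻¹ = 1 + V_b² sinh²(κL) / [4E(V_b − E)] = 2566, so T = 0.000390.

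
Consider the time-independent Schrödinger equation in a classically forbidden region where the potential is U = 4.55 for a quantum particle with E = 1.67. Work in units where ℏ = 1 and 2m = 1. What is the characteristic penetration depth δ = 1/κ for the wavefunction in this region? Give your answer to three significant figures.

δ = 0.589

Since E < U the TISE in this region is ψ'' = κ²ψ with κ = √(2m(U − E))/ℏ.
κ = √(2 × 0.5 × 2.88) = 1.697. The penetration depth is δ = 1/κ = 0.589.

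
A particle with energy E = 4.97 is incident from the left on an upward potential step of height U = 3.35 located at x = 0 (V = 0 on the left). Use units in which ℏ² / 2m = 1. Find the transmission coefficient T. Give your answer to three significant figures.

T = 0.925

On each side the TISE gives plane waves with k = √(2m(E − V))/ℏ: k₁ = √(2·½·4.97) = 2.229, k₂ = √(2·½·1.62) = 1.273.
Continuity of ψ and ψ′ at the step yields the reflection amplitude r = (k₁ − k₂)/(k₁ + k₂) = 0.2731; thus R = |r|² = 0.07460, T = 0.9254.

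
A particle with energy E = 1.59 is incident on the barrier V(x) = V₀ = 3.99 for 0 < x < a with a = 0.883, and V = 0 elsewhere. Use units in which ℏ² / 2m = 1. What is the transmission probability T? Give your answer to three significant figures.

T = 0.221

Since E < V₀ the interior solution is evanescent with decay constant κ = √(2m(V₀ − E))/ℏ = 1.549.
κa = 1.368, sinh(κa) = 1.836.
Matching ψ, ψ′ at both faces gives T = [1 + V₀² sinh²(κa) / (4E(V₀ − E))]⁻¹ = 1/4.517 = 0.221.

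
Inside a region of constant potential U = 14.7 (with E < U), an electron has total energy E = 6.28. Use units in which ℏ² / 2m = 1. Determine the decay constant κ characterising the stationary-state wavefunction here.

Since E < U the TISE in this region is ψ'' = κ²ψ with κ = √(2m(U − E))/ℏ.
κ = √(2 × 0.5 × 8.42) = 2.902.

κ = 2.90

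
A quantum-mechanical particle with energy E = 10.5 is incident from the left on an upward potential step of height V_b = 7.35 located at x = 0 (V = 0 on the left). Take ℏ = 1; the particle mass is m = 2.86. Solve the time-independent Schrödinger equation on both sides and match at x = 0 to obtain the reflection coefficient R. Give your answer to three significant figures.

R = 0.0854

The wavenumbers are k₁ = √(2mE)/ℏ = 7.750 on the left and k₂ = √(2m(E − V_b))/ℏ = 4.245 on the right.
Continuity of ψ and ψ′ at the step yields the reflection amplitude r = (k₁ − k₂)/(k₁ + k₂) = 0.2922; thus R = |r|² = 0.08539, T = 0.9146.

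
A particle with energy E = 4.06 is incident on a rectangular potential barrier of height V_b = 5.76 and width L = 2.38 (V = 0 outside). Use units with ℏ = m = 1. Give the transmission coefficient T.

T = 0.000513

E < V_b: inside the barrier ψ ∝ e^{±κx} with κ = √(2m(V_b − E))/ℏ = 1.844.
κL = 4.389, sinh(κL) = 40.25.
Matching ψ, ψ′ at both faces gives T = [1 + V_b² sinh²(κL) / (4E(V_b − E))]⁻¹ = 1/1948 = 0.000513.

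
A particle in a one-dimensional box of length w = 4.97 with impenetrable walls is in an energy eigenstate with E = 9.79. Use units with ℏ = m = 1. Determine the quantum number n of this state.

For an infinite well E_n = n²π²ℏ²/(2mw²), so n = (w/πℏ)√(2mE).
n = (4.97/π) × √(2 × 1 × 9.79) = 7.000 → n = 7.

n = 7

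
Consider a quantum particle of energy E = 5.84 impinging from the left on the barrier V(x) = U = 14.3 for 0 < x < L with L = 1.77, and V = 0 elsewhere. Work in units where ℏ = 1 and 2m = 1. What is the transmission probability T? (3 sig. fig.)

T = 0.000130

E < U: inside the barrier ψ ∝ e^{±κx} with κ = √(2m(U − E))/ℏ = 2.909.
κL = 5.148, sinh(κL) = 86.06.
Matching ψ, ψ′ at both faces gives T = [1 + U² sinh²(κL) / (4E(U − E))]⁻¹ = 1/7665 = 0.000130.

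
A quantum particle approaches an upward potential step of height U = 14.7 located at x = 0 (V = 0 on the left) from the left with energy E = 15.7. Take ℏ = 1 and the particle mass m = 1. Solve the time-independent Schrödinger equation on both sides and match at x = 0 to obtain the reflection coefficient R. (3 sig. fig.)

On each side the TISE gives plane waves with k = √(2m(E − V))/ℏ: k₁ = √(2·1·15.7) = 5.604, k₂ = √(2·1·1) = 1.414.
Continuity of ψ and ψ′ at the step yields the reflection amplitude r = (k₁ − k₂)/(k₁ + k₂) = 0.5970; thus R = |r|² = 0.3564, T = 0.6436.

R = 0.356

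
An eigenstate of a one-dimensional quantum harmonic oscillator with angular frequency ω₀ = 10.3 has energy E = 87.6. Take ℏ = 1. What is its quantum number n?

E_n = ℏω₀(n + ½) ⇒ n = E/(ℏω₀) − ½ = 87.6/10.3 − 0.5 = 8.005 → n = 8.

n = 8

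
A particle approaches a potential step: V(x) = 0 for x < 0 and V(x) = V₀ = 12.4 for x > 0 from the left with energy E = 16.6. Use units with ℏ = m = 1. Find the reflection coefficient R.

On each side the TISE gives plane waves with k = √(2m(E − V))/ℏ: k₁ = √(2·1·16.6) = 5.762, k₂ = √(2·1·4.2) = 2.898.
Continuity of ψ and ψ′ at the step yields the reflection amplitude r = (k₁ − k₂)/(k₁ + k₂) = 0.3307; thus R = |r|² = 0.1093, T = 0.8907.

R = 0.109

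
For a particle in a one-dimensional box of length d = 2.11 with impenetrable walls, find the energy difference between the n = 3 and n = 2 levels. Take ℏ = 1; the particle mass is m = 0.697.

E_n = n²π²ℏ²/(2md²), so ΔE = (3² − 2²) π²ℏ²/(2md²).
ΔE = 5 × π² / (2 × 0.697 × 2.11²) = 7.951.

ΔE = 7.95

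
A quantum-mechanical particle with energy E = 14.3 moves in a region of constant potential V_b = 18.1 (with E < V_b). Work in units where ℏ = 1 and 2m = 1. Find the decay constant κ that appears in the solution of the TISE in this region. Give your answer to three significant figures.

κ = 1.95

Since E < V_b the TISE in this region is ψ'' = κ²ψ with κ = √(2m(V_b − E))/ℏ.
κ = √(2 × 0.5 × 3.8) = 1.949.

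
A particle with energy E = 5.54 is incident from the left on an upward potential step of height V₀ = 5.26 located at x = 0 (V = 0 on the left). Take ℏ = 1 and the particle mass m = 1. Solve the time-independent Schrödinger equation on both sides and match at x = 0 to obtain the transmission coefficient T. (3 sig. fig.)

The wavenumbers are k₁ = √(2mE)/ℏ = 3.329 on the left and k₂ = √(2m(E − V₀))/ℏ = 0.7483 on the right.
Matching ψ and ψ′ at x = 0 gives r = (k₁ − k₂)/(k₁ + k₂), so R = r² = 0.4006 and T = 1 − R = 0.5994.

T = 0.599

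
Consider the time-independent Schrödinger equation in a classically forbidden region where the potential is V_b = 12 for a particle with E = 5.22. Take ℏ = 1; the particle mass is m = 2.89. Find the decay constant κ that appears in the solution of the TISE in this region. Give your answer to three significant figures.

κ = 6.26

Since E < V_b the TISE in this region is ψ'' = κ²ψ with κ = √(2m(V_b − E))/ℏ.
κ = √(2 × 2.89 × 6.78) = 6.260.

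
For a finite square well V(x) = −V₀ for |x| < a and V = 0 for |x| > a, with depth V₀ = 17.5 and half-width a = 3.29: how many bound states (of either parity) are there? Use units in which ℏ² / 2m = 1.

The dimensionless depth is z₀ = a√(2mV₀)/ℏ = 3.29 × √(17.50) = 13.76.
A new bound state (alternating even/odd) appears each time z₀ passes a multiple of π/2, so N = ⌊2z₀/π⌋ + 1 = ⌊8.762⌋ + 1 = 9.

N = 9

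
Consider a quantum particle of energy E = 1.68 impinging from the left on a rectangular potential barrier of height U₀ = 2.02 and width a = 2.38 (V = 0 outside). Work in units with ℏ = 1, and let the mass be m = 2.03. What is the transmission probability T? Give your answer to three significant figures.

Since E < U₀ the interior solution is evanescent with decay constant κ = √(2m(U₀ − E))/ℏ = 1.175.
κa = 2.796, sinh(κa) = 8.161.
Matching ψ, ψ′ at both faces gives T = [1 + U₀² sinh²(κa) / (4E(U₀ − E))]⁻¹ = 1/119.9 = 0.00834.

T = 0.00834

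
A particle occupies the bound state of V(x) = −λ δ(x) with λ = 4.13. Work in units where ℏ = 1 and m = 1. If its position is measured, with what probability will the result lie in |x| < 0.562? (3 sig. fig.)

P = 0.990

The normalised bound state is ψ = √κ e^{−κ|x|} with κ = mλ/ℏ² = 4.130.
P(|x| < d) = ∫_{−d}^{d} κ e^{−2κ|x|} dx = 1 − e^{−2κd} = 1 − e^{−4.642} = 0.9904.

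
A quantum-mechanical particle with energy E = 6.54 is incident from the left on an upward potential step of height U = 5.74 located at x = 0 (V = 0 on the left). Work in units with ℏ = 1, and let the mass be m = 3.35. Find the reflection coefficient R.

R = 0.232

The wavenumbers are k₁ = √(2mE)/ℏ = 6.620 on the left and k₂ = √(2m(E − U))/ℏ = 2.315 on the right.
Continuity of ψ and ψ′ at the step yields the reflection amplitude r = (k₁ − k₂)/(k₁ + k₂) = 0.4818; thus R = |r|² = 0.2321, T = 0.7679.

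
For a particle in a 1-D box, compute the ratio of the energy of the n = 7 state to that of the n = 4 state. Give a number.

E_n = n²π²ℏ²/(2mL²) so the ratio is n₂²/n₁² = 49/16 = 3.0625.

3.0625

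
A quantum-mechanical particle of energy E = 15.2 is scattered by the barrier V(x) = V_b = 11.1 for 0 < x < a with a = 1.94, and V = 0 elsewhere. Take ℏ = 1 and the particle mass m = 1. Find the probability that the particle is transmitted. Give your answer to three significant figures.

T = 0.821

Above the barrier the interior wavenumber is k₂ = √(2m(E − V_b))/ℏ = 2.864, giving phase k₂a = 5.555.
T = [1 + V_b² sin²(k₂a) / (4E(E − V_b))]⁻¹ = 1/1.219 = 0.821.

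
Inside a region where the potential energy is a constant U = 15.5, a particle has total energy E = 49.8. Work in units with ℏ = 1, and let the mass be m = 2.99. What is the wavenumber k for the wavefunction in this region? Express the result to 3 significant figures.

With E > U the solution is oscillatory, ψ ∝ e^{±ikx} with k = √(2m(E − U))/ℏ.
k = √(2 × 2.99 × 34.3) = 14.32.

k = 14.3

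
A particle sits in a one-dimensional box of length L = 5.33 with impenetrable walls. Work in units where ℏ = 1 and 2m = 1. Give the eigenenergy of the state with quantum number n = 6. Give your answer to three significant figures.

E = 12.5

Requiring ψ(0) = ψ(L) = 0 quantises k = nπ/L, hence E_n = ℏ²k²/2m = n²π²ℏ²/(2mL²).
E_6 = 6² × π² / (2 × 0.5 × 5.33²) = 12.51.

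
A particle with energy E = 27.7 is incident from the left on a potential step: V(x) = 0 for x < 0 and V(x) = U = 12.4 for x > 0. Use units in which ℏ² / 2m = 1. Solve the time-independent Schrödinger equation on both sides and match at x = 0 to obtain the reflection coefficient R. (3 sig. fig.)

R = 0.0217

On each side the TISE gives plane waves with k = √(2m(E − V))/ℏ: k₁ = √(2·½·27.7) = 5.263, k₂ = √(2·½·15.3) = 3.912.
Matching ψ and ψ′ at x = 0 gives r = (k₁ − k₂)/(k₁ + k₂), so R = r² = 0.02170 and T = 1 − R = 0.9783.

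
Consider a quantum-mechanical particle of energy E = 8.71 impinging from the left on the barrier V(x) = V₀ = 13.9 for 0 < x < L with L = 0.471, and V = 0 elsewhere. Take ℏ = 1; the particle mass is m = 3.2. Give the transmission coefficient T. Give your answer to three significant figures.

E < V₀: inside the barrier ψ ∝ e^{±κx} with κ = √(2m(V₀ − E))/ℏ = 5.763.
κL = 2.715, sinh(κL) = 7.516.
The exact tunnelling result is T⁻¹ = 1 + V₀² sinh²(κL) / [4E(V₀ − E)] = 61.36, so T = 0.0163.

T = 0.0163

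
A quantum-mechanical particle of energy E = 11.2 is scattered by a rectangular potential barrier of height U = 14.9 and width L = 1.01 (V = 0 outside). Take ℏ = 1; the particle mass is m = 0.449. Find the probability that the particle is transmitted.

T = 0.0733

Since E < U the interior solution is evanescent with decay constant κ = √(2m(U − E))/ℏ = 1.823.
κL = 1.841, sinh(κL) = 3.072.
The exact tunnelling result is T⁻¹ = 1 + U² sinh²(κL) / [4E(U − E)] = 13.64, so T = 0.0733.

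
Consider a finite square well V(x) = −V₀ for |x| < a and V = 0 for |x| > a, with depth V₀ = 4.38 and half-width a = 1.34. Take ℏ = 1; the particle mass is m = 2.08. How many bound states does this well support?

The dimensionless depth is z₀ = a√(2mV₀)/ℏ = 1.34 × √(18.22) = 5.720.
A new bound state (alternating even/odd) appears each time z₀ passes a multiple of π/2, so N = ⌊2z₀/π⌋ + 1 = ⌊3.641⌋ + 1 = 4.

N = 4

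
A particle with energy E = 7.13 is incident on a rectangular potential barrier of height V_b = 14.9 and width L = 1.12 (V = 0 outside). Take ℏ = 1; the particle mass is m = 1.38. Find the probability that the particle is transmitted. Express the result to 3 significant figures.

T = 0.000125

E < V_b: inside the barrier ψ ∝ e^{±κx} with κ = √(2m(V_b − E))/ℏ = 4.631.
κL = 5.187, sinh(κL) = 89.43.
Matching ψ, ψ′ at both faces gives T = [1 + V_b² sinh²(κL) / (4E(V_b − E))]⁻¹ = 1/8013 = 0.000125.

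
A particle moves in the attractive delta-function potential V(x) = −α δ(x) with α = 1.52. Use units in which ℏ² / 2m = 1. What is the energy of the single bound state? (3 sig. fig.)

E = -0.578

The bound state is ψ(x) = √κ e^{−κ|x|}. The derivative jump ψ'(0⁺) − ψ'(0⁻) = −(2mα/ℏ²)ψ(0) fixes κ = mα/ℏ² = 0.7600.
Then E = −ℏ²κ²/(2m) = −mα²/(2ℏ²) = -0.5776.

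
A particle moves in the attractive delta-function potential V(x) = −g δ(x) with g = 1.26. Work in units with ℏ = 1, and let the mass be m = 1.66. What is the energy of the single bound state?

For x ≠ 0 the bound state is ψ ∝ e^{−κ|x|}; integrating the TISE across the delta gives the cusp condition 2κ = 2mg/ℏ², so κ = 2.092.
Then E = −ℏ²κ²/(2m) = −mg²/(2ℏ²) = -1.318.

E = -1.32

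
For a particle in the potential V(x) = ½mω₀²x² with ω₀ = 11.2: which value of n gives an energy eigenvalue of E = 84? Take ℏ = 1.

n = 7

Invert E_n = (n + ½)ℏω₀: n = E/ℏω₀ − ½ = 7.000, so n = 7.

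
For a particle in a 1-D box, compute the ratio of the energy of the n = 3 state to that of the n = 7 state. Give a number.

0.183673

E_n = n²π²ℏ²/(2mL²) so the ratio is n₂²/n₁² = 9/49 = 0.183673.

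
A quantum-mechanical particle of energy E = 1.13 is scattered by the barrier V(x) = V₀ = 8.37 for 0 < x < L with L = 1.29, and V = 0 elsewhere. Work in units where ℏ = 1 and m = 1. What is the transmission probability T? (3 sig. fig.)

T = 0.000102

E < V₀: inside the barrier ψ ∝ e^{±κx} with κ = √(2m(V₀ − E))/ℏ = 3.805.
κL = 4.909, sinh(κL) = 67.73.
Matching ψ, ψ′ at both faces gives T = [1 + V₀² sinh²(κL) / (4E(V₀ − E))]⁻¹ = 1/9823 = 0.000102.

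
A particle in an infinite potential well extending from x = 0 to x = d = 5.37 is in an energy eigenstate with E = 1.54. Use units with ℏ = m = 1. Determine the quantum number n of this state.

For an infinite well E_n = n²π²ℏ²/(2md²), so n = (d/πℏ)√(2mE).
n = (5.37/π) × √(2 × 1 × 1.54) = 3.000 → n = 3.

n = 3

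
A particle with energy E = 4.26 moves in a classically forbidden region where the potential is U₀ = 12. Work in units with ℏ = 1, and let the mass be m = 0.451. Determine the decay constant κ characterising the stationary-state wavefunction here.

Since E < U₀ the TISE in this region is ψ'' = κ²ψ with κ = √(2m(U₀ − E))/ℏ.
κ = √(2 × 0.451 × 7.74) = 2.642.

κ = 2.64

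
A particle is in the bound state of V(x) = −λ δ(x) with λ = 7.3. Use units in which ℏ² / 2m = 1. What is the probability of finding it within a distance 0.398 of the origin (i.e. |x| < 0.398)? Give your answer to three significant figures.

P = 0.945

The normalised bound state is ψ = √κ e^{−κ|x|} with κ = mλ/ℏ² = 3.650.
P(|x| < d) = ∫_{−d}^{d} κ e^{−2κ|x|} dx = 1 − e^{−2κd} = 1 − e^{−2.905} = 0.9453.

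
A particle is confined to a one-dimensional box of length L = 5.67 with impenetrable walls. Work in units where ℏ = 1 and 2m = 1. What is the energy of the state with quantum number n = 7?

Requiring ψ(0) = ψ(L) = 0 quantises k = nπ/L, hence E_n = ℏ²k²/2m = n²π²ℏ²/(2mL²).
E_7 = 7² × π² / (2 × 0.5 × 5.67²) = 15.04.

E = 15.0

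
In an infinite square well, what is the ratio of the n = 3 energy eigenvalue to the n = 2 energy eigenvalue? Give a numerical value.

2.25

E_n = n²π²ℏ²/(2mL²) so the ratio is n₂²/n₁² = 9/4 = 2.25.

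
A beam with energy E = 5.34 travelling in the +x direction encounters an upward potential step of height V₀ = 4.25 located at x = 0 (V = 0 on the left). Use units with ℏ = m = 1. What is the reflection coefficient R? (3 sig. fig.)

The wavenumbers are k₁ = √(2mE)/ℏ = 3.268 on the left and k₂ = √(2m(E − V₀))/ℏ = 1.476 on the right.
Continuity of ψ and ψ′ at the step yields the reflection amplitude r = (k₁ − k₂)/(k₁ + k₂) = 0.3776; thus R = |r|² = 0.1426, T = 0.8574.

R = 0.143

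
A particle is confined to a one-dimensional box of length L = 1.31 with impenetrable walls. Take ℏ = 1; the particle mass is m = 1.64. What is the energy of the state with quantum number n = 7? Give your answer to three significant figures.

Requiring ψ(0) = ψ(L) = 0 quantises k = nπ/L, hence E_n = ℏ²k²/2m = n²π²ℏ²/(2mL²).
E_7 = 7² × π² / (2 × 1.64 × 1.31²) = 85.92.

E = 85.9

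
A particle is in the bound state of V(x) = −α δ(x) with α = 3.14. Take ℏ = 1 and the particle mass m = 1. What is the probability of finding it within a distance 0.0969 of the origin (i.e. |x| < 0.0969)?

P = 0.456

The normalised bound state is ψ = √κ e^{−κ|x|} with κ = mα/ℏ² = 3.140.
P(|x| < d) = ∫_{−d}^{d} κ e^{−2κ|x|} dx = 1 − e^{−2κd} = 1 − e^{−0.6085} = 0.4559.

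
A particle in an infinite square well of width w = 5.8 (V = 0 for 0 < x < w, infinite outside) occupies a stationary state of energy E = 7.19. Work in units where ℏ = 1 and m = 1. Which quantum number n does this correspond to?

n = 7

For an infinite well E_n = n²π²ℏ²/(2mw²), so n = (w/πℏ)√(2mE).
n = (5.8/π) × √(2 × 1 × 7.19) = 7.001 → n = 7.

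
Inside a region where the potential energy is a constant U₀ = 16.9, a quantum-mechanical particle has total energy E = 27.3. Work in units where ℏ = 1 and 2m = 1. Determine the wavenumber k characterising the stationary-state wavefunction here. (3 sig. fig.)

With E > U₀ the solution is oscillatory, ψ ∝ e^{±ikx} with k = √(2m(E − U₀))/ℏ.
k = √(2 × 0.5 × 10.4) = 3.225.

k = 3.22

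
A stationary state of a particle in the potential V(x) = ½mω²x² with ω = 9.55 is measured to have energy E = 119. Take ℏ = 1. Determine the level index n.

E_n = ℏω(n + ½) ⇒ n = E/(ℏω) − ½ = 119/9.55 − 0.5 = 11.961 → n = 12.

n = 12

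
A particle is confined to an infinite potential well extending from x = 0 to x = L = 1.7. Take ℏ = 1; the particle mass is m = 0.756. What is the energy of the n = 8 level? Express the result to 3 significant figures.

Requiring ψ(0) = ψ(L) = 0 quantises k = nπ/L, hence E_n = ℏ²k²/2m = n²π²ℏ²/(2mL²).
E_8 = 8² × π² / (2 × 0.756 × 1.7²) = 144.6.

E = 145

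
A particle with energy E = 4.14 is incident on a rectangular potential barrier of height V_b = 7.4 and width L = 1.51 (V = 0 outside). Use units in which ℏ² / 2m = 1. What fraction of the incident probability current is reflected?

R = 0.983

E < V_b: inside the barrier ψ ∝ e^{±κx} with κ = √(2m(V_b − E))/ℏ = 1.806.
κL = 2.726, sinh(κL) = 7.606.
The exact tunnelling result is T⁻¹ = 1 + V_b² sinh²(κL) / [4E(V_b − E)] = 59.68, so T = 0.0168.
R = 1 − T = 0.983.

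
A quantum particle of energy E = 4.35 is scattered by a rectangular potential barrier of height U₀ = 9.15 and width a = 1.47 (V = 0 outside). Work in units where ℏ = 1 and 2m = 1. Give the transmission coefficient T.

Since E < U₀ the interior solution is evanescent with decay constant κ = √(2m(U₀ − E))/ℏ = 2.191.
κa = 3.221, sinh(κa) = 12.50.
The exact tunnelling result is T⁻¹ = 1 + U₀² sinh²(κa) / [4E(U₀ − E)] = 157.7, so T = 0.00634.

T = 0.00634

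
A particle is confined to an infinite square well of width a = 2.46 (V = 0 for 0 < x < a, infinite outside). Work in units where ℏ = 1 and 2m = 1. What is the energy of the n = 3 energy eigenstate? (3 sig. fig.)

Requiring ψ(0) = ψ(a) = 0 quantises k = nπ/a, hence E_n = ℏ²k²/2m = n²π²ℏ²/(2ma²).
E_3 = 3² × π² / (2 × 0.5 × 2.46²) = 14.68.

E = 14.7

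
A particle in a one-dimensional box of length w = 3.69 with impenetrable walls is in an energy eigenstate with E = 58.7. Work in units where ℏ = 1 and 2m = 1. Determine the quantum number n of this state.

From E_n = n²π²ℏ²/(2mw²) invert to n = √(2mw²E)/(πℏ).
n = (3.69/π) × √(2 × 0.5 × 58.7) = 8.999 → n = 9.

n = 9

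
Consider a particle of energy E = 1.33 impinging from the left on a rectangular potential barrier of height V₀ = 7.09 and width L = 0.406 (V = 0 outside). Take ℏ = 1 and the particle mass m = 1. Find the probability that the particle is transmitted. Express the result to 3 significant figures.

T = 0.150

E < V₀: inside the barrier ψ ∝ e^{±κx} with κ = √(2m(V₀ − E))/ℏ = 3.394.
κL = 1.378, sinh(κL) = 1.857.
The exact tunnelling result is T⁻¹ = 1 + V₀² sinh²(κL) / [4E(V₀ − E)] = 6.660, so T = 0.150.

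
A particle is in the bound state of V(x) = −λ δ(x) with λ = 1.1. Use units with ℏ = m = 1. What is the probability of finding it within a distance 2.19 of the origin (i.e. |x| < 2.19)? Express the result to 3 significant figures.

P = 0.992

The normalised bound state is ψ = √κ e^{−κ|x|} with κ = mλ/ℏ² = 1.100.
P(|x| < d) = ∫_{−d}^{d} κ e^{−2κ|x|} dx = 1 − e^{−2κd} = 1 − e^{−4.818} = 0.9919.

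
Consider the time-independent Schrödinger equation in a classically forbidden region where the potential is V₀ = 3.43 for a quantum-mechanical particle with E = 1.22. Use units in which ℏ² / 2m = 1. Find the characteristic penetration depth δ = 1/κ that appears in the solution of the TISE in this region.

Since E < V₀ the TISE in this region is ψ'' = κ²ψ with κ = √(2m(V₀ − E))/ℏ.
κ = √(2 × 0.5 × 2.21) = 1.487. The penetration depth is δ = 1/κ = 0.673.

δ = 0.673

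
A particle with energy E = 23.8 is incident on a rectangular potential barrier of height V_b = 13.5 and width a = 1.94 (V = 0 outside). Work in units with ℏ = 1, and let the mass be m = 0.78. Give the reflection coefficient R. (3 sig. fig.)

R = 0.156

E > V_b: inside the barrier k₂ = √(2m(E − V_b))/ℏ = 4.008, k₂a = 7.776.
T = [1 + V_b² sin²(k₂a) / (4E(E − V_b))]⁻¹ = 1/1.185 = 0.844.
R = 1 − T = 0.156.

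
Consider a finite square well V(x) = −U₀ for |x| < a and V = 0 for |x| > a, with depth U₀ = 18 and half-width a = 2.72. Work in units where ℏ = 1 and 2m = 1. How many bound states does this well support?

N = 8

Define the well-strength parameter z₀ = (a/ℏ)√(2mU₀) = 2.72 × √(2·0.5·18) = 11.54.
The even/odd transcendental equations gain one root per π/2 in z₀, giving N = 1 + ⌊2z₀/π⌋ = 1 + ⌊7.347⌋ = 8.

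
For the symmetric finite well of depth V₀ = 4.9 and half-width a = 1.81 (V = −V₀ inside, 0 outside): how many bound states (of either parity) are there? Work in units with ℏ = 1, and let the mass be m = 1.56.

Define the well-strength parameter z₀ = (a/ℏ)√(2mV₀) = 1.81 × √(2·1.56·4.9) = 7.077.
A new bound state (alternating even/odd) appears each time z₀ passes a multiple of π/2, so N = ⌊2z₀/π⌋ + 1 = ⌊4.505⌋ + 1 = 5.

N = 5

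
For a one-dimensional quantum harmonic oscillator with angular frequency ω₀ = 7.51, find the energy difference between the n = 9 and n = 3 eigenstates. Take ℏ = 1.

E_n = ℏω₀(n + ½), so ΔE = (9 − 3) ℏω₀ = 6 × 7.51 = 45.06.

ΔE = 45.1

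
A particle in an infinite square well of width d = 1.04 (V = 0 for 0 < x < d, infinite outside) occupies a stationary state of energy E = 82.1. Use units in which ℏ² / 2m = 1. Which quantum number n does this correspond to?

For an infinite well E_n = n²π²ℏ²/(2md²), so n = (d/πℏ)√(2mE).
n = (1.04/π) × √(2 × 0.5 × 82.1) = 3.000 → n = 3.

n = 3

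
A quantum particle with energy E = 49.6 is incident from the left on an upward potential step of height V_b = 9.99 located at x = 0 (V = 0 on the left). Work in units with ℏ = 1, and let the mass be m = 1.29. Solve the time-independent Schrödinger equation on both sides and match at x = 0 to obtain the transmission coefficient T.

On each side the TISE gives plane waves with k = √(2m(E − V))/ℏ: k₁ = √(2·1.29·49.6) = 11.31, k₂ = √(2·1.29·39.61) = 10.11.
Continuity of ψ and ψ′ at the step yields the reflection amplitude r = (k₁ − k₂)/(k₁ + k₂) = 0.05617; thus R = |r|² = 0.003155, T = 0.9968.

T = 0.997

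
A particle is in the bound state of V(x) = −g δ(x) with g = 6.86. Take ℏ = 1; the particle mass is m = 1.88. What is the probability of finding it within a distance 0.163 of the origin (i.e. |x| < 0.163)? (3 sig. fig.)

The normalised bound state is ψ = √κ e^{−κ|x|} with κ = mg/ℏ² = 12.90.
P(|x| < d) = ∫_{−d}^{d} κ e^{−2κ|x|} dx = 1 − e^{−2κd} = 1 − e^{−4.204} = 0.9851.

P = 0.985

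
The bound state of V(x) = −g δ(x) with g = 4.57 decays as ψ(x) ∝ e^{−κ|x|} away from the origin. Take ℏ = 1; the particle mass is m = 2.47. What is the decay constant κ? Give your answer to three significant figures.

κ = 11.3

Integrating the TISE across x = 0 gives the cusp condition ψ'(0⁺) − ψ'(0⁻) = −(2mg/ℏ²)ψ(0).
With ψ ∝ e^{−κ|x|} this yields −2κ = −2mg/ℏ², so κ = mg/ℏ² = 11.29.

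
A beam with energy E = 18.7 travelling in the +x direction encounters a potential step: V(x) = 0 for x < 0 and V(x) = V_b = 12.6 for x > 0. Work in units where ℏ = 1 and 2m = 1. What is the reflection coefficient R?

The wavenumbers are k₁ = √(2mE)/ℏ = 4.324 on the left and k₂ = √(2m(E − V_b))/ℏ = 2.470 on the right.
Matching ψ and ψ′ at x = 0 gives r = (k₁ − k₂)/(k₁ + k₂), so R = r² = 0.07451 and T = 1 − R = 0.9255.

R = 0.0745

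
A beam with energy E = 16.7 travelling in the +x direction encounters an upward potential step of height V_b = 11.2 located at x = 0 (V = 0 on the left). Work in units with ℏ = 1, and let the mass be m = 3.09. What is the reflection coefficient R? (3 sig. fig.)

R = 0.0733

On each side the TISE gives plane waves with k = √(2m(E − V))/ℏ: k₁ = √(2·3.09·16.7) = 10.16, k₂ = √(2·3.09·5.5) = 5.830.
Continuity of ψ and ψ′ at the step yields the reflection amplitude r = (k₁ − k₂)/(k₁ + k₂) = 0.2707; thus R = |r|² = 0.07330, T = 0.9267.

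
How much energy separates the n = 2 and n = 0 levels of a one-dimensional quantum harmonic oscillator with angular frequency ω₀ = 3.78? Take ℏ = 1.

E_n = ℏω₀(n + ½), so ΔE = (2 − 0) ℏω₀ = 2 × 3.78 = 7.560.

ΔE = 7.56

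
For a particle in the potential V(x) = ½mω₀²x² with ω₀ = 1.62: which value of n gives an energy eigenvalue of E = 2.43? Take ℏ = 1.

n = 1

E_n = ℏω₀(n + ½) ⇒ n = E/(ℏω₀) − ½ = 2.43/1.62 − 0.5 = 1.000 → n = 1.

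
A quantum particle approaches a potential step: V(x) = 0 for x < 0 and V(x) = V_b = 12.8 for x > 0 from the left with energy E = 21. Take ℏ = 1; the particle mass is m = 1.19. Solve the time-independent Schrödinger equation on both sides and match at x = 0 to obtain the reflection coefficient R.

R = 0.0533

The wavenumbers are k₁ = √(2mE)/ℏ = 7.070 on the left and k₂ = √(2m(E − V_b))/ℏ = 4.418 on the right.
Continuity of ψ and ψ′ at the step yields the reflection amplitude r = (k₁ − k₂)/(k₁ + k₂) = 0.2309; thus R = |r|² = 0.05330, T = 0.9467.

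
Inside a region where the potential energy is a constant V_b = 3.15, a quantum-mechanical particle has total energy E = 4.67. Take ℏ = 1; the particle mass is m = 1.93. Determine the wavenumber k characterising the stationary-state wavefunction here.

k = 2.42

With E > V_b the solution is oscillatory, ψ ∝ e^{±ikx} with k = √(2m(E − V_b))/ℏ.
k = √(2 × 1.93 × 1.52) = 2.422.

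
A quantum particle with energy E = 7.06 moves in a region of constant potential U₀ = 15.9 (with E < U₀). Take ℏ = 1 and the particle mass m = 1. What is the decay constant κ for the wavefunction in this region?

Since E < U₀ the TISE in this region is ψ'' = κ²ψ with κ = √(2m(U₀ − E))/ℏ.
κ = √(2 × 1 × 8.84) = 4.205.

κ = 4.20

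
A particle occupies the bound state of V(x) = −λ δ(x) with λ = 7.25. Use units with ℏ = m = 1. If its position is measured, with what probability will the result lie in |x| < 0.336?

The normalised bound state is ψ = √κ e^{−κ|x|} with κ = mλ/ℏ² = 7.250.
P(|x| < d) = ∫_{−d}^{d} κ e^{−2κ|x|} dx = 1 − e^{−2κd} = 1 − e^{−4.872} = 0.9923.

P = 0.992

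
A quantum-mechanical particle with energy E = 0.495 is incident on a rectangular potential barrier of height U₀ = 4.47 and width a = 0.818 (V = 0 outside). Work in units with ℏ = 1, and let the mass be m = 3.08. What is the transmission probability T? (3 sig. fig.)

T = 0.000480

Since E < U₀ the interior solution is evanescent with decay constant κ = √(2m(U₀ − E))/ℏ = 4.948.
κa = 4.048, sinh(κa) = 28.63.
Matching ψ, ψ′ at both faces gives T = [1 + U₀² sinh²(κa) / (4E(U₀ − E))]⁻¹ = 1/2081 = 0.000480.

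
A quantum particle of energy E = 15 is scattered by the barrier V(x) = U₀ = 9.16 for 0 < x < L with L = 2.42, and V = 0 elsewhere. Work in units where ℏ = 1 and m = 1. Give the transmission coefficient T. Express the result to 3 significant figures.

T = 0.833

E > U₀: inside the barrier k₂ = √(2m(E − U₀))/ℏ = 3.418, k₂L = 8.271.
Matching at both interfaces gives T⁻¹ = 1 + U₀² sin²(k₂L) / [4E(E − U₀)] = 1.200, hence T = 0.833.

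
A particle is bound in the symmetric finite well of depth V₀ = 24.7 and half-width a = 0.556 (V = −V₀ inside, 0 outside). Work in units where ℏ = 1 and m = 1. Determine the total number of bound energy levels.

N = 3

Define the well-strength parameter z₀ = (a/ℏ)√(2mV₀) = 0.556 × √(2·1·24.7) = 3.908.
A new bound state (alternating even/odd) appears each time z₀ passes a multiple of π/2, so N = ⌊2z₀/π⌋ + 1 = ⌊2.488⌋ + 1 = 3.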